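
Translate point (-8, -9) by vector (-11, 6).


Translation: (x+dx, y+dy) = (-8+-11, -9+6) = (-19, -3)

(-19, -3)


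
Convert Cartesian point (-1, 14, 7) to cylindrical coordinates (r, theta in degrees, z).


r = sqrt((-1)^2 + 14^2) = 14.0357
theta = atan2(14, -1) = 94.0856 deg
z = 7

r = 14.0357, theta = 94.0856 deg, z = 7


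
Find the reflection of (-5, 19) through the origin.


Reflection through origin: (x, y) -> (-x, -y)
(-5, 19) -> (5, -19)

(5, -19)


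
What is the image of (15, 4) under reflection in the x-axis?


Reflection across x-axis: (x, y) -> (x, -y)
(15, 4) -> (15, -4)

(15, -4)


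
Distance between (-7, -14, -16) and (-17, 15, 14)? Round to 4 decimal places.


d = sqrt((-17--7)^2 + (15--14)^2 + (14--16)^2) = 42.9069

42.9069


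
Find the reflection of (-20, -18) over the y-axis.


Reflection across y-axis: (x, y) -> (-x, y)
(-20, -18) -> (20, -18)

(20, -18)


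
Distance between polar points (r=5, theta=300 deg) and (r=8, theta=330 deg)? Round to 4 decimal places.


d = sqrt(r1^2 + r2^2 - 2*r1*r2*cos(t2-t1))
d = sqrt(5^2 + 8^2 - 2*5*8*cos(330-300)) = 4.4405

4.4405


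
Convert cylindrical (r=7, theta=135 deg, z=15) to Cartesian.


x = 7 * cos(135) = -4.9497
y = 7 * sin(135) = 4.9497
z = 15

(-4.9497, 4.9497, 15)


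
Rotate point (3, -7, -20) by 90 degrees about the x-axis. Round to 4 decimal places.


x' = 3
y' = -7*cos(90) - -20*sin(90) = 20
z' = -7*sin(90) + -20*cos(90) = -7

(3, 20, -7)


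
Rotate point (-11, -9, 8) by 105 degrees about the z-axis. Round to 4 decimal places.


x' = -11*cos(105) - -9*sin(105) = 11.5403
y' = -11*sin(105) + -9*cos(105) = -8.2958
z' = 8

(11.5403, -8.2958, 8)


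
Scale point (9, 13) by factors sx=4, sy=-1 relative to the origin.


Scaling: (x*sx, y*sy) = (9*4, 13*-1) = (36, -13)

(36, -13)


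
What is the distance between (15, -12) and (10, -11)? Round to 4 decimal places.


d = sqrt((10-15)^2 + (-11--12)^2) = 5.099

5.099


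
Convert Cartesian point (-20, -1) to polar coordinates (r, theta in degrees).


r = sqrt((-20)^2 + (-1)^2) = 20.025
theta = atan2(-1, -20) = 182.8624 degrees

r = 20.025, theta = 182.8624 degrees


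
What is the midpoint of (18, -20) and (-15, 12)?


Midpoint = ((18+-15)/2, (-20+12)/2) = (1.5, -4)

(1.5, -4)


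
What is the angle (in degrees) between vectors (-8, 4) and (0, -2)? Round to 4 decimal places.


dot = -8*0 + 4*-2 = -8
|u| = 8.9443, |v| = 2
cos(angle) = -0.4472
angle = 116.5651 degrees

116.5651 degrees


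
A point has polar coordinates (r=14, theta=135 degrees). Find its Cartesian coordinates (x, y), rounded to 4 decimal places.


x = 14 * cos(135) = -9.8995
y = 14 * sin(135) = 9.8995

(-9.8995, 9.8995)


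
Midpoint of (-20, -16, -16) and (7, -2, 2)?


Midpoint = ((-20+7)/2, (-16+-2)/2, (-16+2)/2) = (-6.5, -9, -7)

(-6.5, -9, -7)


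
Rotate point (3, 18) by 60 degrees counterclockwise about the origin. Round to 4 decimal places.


x' = 3*cos(60) - 18*sin(60) = -14.0885
y' = 3*sin(60) + 18*cos(60) = 11.5981

(-14.0885, 11.5981)


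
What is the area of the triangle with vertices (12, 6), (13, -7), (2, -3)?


Area = |x1(y2-y3) + x2(y3-y1) + x3(y1-y2)| / 2
= |12*(-7--3) + 13*(-3-6) + 2*(6--7)| / 2
= 69.5

69.5


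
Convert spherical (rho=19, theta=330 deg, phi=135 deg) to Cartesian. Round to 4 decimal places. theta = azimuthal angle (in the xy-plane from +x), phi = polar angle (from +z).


x = 19 * sin(135) * cos(330) = 11.6351
y = 19 * sin(135) * sin(330) = -6.7175
z = 19 * cos(135) = -13.435

(11.6351, -6.7175, -13.435)


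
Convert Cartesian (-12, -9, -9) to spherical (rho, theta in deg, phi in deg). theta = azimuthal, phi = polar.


rho = sqrt((-12)^2 + (-9)^2 + (-9)^2) = 17.4929
theta = atan2(-9, -12) = 216.8699 deg
phi = acos(-9/17.4929) = 120.9638 deg

rho = 17.4929, theta = 216.8699 deg, phi = 120.9638 deg


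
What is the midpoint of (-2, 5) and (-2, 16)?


Midpoint = ((-2+-2)/2, (5+16)/2) = (-2, 10.5)

(-2, 10.5)


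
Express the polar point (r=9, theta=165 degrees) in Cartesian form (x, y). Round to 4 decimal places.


x = 9 * cos(165) = -8.6933
y = 9 * sin(165) = 2.3294

(-8.6933, 2.3294)


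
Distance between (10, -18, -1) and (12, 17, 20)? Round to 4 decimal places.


d = sqrt((12-10)^2 + (17--18)^2 + (20--1)^2) = 40.8656

40.8656


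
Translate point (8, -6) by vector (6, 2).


Translation: (x+dx, y+dy) = (8+6, -6+2) = (14, -4)

(14, -4)


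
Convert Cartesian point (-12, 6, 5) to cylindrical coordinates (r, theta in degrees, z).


r = sqrt((-12)^2 + 6^2) = 13.4164
theta = atan2(6, -12) = 153.4349 deg
z = 5

r = 13.4164, theta = 153.4349 deg, z = 5


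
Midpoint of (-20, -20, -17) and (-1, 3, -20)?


Midpoint = ((-20+-1)/2, (-20+3)/2, (-17+-20)/2) = (-10.5, -8.5, -18.5)

(-10.5, -8.5, -18.5)


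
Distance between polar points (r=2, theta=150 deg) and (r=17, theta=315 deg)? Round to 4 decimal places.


d = sqrt(r1^2 + r2^2 - 2*r1*r2*cos(t2-t1))
d = sqrt(2^2 + 17^2 - 2*2*17*cos(315-150)) = 18.9389

18.9389


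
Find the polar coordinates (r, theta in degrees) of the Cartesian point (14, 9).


r = sqrt(14^2 + 9^2) = 16.6433
theta = atan2(9, 14) = 32.7352 degrees

r = 16.6433, theta = 32.7352 degrees


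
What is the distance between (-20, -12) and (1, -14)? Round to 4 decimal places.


d = sqrt((1--20)^2 + (-14--12)^2) = 21.095

21.095


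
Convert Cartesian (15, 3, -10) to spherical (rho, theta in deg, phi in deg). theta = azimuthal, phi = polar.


rho = sqrt(15^2 + 3^2 + (-10)^2) = 18.2757
theta = atan2(3, 15) = 11.3099 deg
phi = acos(-10/18.2757) = 123.1735 deg

rho = 18.2757, theta = 11.3099 deg, phi = 123.1735 deg


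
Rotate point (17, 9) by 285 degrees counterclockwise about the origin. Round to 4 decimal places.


x' = 17*cos(285) - 9*sin(285) = 13.0933
y' = 17*sin(285) + 9*cos(285) = -14.0914

(13.0933, -14.0914)


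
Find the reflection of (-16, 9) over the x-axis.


Reflection across x-axis: (x, y) -> (x, -y)
(-16, 9) -> (-16, -9)

(-16, -9)


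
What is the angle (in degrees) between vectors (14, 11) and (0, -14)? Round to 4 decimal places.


dot = 14*0 + 11*-14 = -154
|u| = 17.8045, |v| = 14
cos(angle) = -0.6178
angle = 128.1572 degrees

128.1572 degrees


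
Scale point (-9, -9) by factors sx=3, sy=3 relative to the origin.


Scaling: (x*sx, y*sy) = (-9*3, -9*3) = (-27, -27)

(-27, -27)


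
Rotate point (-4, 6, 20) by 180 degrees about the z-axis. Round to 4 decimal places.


x' = -4*cos(180) - 6*sin(180) = 4
y' = -4*sin(180) + 6*cos(180) = -6
z' = 20

(4, -6, 20)


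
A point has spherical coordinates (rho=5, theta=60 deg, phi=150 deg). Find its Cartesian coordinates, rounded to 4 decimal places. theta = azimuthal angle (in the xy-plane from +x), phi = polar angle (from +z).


x = 5 * sin(150) * cos(60) = 1.25
y = 5 * sin(150) * sin(60) = 2.1651
z = 5 * cos(150) = -4.3301

(1.25, 2.1651, -4.3301)


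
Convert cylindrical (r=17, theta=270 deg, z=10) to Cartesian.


x = 17 * cos(270) = 0
y = 17 * sin(270) = -17
z = 10

(0, -17, 10)


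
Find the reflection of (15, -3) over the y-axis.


Reflection across y-axis: (x, y) -> (-x, y)
(15, -3) -> (-15, -3)

(-15, -3)


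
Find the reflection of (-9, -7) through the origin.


Reflection through origin: (x, y) -> (-x, -y)
(-9, -7) -> (9, 7)

(9, 7)


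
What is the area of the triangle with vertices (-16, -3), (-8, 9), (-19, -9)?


Area = |x1(y2-y3) + x2(y3-y1) + x3(y1-y2)| / 2
= |-16*(9--9) + -8*(-9--3) + -19*(-3-9)| / 2
= 6

6


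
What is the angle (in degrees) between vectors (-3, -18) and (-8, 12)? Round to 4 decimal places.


dot = -3*-8 + -18*12 = -192
|u| = 18.2483, |v| = 14.4222
cos(angle) = -0.7295
angle = 136.8476 degrees

136.8476 degrees


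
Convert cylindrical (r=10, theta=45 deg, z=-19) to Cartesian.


x = 10 * cos(45) = 7.0711
y = 10 * sin(45) = 7.0711
z = -19

(7.0711, 7.0711, -19)


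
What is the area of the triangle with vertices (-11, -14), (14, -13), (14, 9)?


Area = |x1(y2-y3) + x2(y3-y1) + x3(y1-y2)| / 2
= |-11*(-13-9) + 14*(9--14) + 14*(-14--13)| / 2
= 275

275


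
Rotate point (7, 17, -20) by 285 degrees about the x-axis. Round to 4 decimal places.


x' = 7
y' = 17*cos(285) - -20*sin(285) = -14.9186
z' = 17*sin(285) + -20*cos(285) = -21.5971

(7, -14.9186, -21.5971)


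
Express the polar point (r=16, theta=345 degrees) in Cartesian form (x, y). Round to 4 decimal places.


x = 16 * cos(345) = 15.4548
y = 16 * sin(345) = -4.1411

(15.4548, -4.1411)


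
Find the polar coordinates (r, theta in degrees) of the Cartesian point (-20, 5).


r = sqrt((-20)^2 + 5^2) = 20.6155
theta = atan2(5, -20) = 165.9638 degrees

r = 20.6155, theta = 165.9638 degrees


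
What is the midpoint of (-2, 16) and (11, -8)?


Midpoint = ((-2+11)/2, (16+-8)/2) = (4.5, 4)

(4.5, 4)


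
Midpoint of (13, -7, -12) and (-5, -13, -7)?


Midpoint = ((13+-5)/2, (-7+-13)/2, (-12+-7)/2) = (4, -10, -9.5)

(4, -10, -9.5)


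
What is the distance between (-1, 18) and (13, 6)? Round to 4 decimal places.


d = sqrt((13--1)^2 + (6-18)^2) = 18.4391

18.4391


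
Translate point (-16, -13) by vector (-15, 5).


Translation: (x+dx, y+dy) = (-16+-15, -13+5) = (-31, -8)

(-31, -8)


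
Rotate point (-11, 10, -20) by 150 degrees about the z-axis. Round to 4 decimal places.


x' = -11*cos(150) - 10*sin(150) = 4.5263
y' = -11*sin(150) + 10*cos(150) = -14.1603
z' = -20

(4.5263, -14.1603, -20)


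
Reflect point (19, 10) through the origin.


Reflection through origin: (x, y) -> (-x, -y)
(19, 10) -> (-19, -10)

(-19, -10)


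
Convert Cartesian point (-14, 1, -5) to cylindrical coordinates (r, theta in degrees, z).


r = sqrt((-14)^2 + 1^2) = 14.0357
theta = atan2(1, -14) = 175.9144 deg
z = -5

r = 14.0357, theta = 175.9144 deg, z = -5


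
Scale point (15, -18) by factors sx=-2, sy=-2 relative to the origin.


Scaling: (x*sx, y*sy) = (15*-2, -18*-2) = (-30, 36)

(-30, 36)


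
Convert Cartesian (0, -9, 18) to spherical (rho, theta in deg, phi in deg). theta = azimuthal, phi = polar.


rho = sqrt(0^2 + (-9)^2 + 18^2) = 20.1246
theta = atan2(-9, 0) = 270 deg
phi = acos(18/20.1246) = 26.5651 deg

rho = 20.1246, theta = 270 deg, phi = 26.5651 deg


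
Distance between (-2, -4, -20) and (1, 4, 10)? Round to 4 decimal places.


d = sqrt((1--2)^2 + (4--4)^2 + (10--20)^2) = 31.1929

31.1929


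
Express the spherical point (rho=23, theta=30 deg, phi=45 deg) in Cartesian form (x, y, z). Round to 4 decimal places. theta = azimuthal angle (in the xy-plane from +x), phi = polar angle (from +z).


x = 23 * sin(45) * cos(30) = 14.0846
y = 23 * sin(45) * sin(30) = 8.1317
z = 23 * cos(45) = 16.2635

(14.0846, 8.1317, 16.2635)


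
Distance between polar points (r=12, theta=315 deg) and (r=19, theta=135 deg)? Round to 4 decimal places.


d = sqrt(r1^2 + r2^2 - 2*r1*r2*cos(t2-t1))
d = sqrt(12^2 + 19^2 - 2*12*19*cos(135-315)) = 31

31


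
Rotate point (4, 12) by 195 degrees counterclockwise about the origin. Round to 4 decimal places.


x' = 4*cos(195) - 12*sin(195) = -0.7579
y' = 4*sin(195) + 12*cos(195) = -12.6264

(-0.7579, -12.6264)


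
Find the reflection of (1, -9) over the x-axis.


Reflection across x-axis: (x, y) -> (x, -y)
(1, -9) -> (1, 9)

(1, 9)


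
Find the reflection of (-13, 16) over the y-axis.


Reflection across y-axis: (x, y) -> (-x, y)
(-13, 16) -> (13, 16)

(13, 16)


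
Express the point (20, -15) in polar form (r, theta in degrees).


r = sqrt(20^2 + (-15)^2) = 25
theta = atan2(-15, 20) = 323.1301 degrees

r = 25, theta = 323.1301 degrees


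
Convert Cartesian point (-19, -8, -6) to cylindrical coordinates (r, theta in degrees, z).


r = sqrt((-19)^2 + (-8)^2) = 20.6155
theta = atan2(-8, -19) = 202.8337 deg
z = -6

r = 20.6155, theta = 202.8337 deg, z = -6


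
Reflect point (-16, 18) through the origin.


Reflection through origin: (x, y) -> (-x, -y)
(-16, 18) -> (16, -18)

(16, -18)


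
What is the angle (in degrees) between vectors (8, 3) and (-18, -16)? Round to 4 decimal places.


dot = 8*-18 + 3*-16 = -192
|u| = 8.544, |v| = 24.0832
cos(angle) = -0.9331
angle = 158.9225 degrees

158.9225 degrees


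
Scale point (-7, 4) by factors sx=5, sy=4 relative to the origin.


Scaling: (x*sx, y*sy) = (-7*5, 4*4) = (-35, 16)

(-35, 16)


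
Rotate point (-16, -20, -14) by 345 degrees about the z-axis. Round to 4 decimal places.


x' = -16*cos(345) - -20*sin(345) = -20.6312
y' = -16*sin(345) + -20*cos(345) = -15.1774
z' = -14

(-20.6312, -15.1774, -14)


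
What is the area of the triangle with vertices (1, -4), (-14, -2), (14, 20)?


Area = |x1(y2-y3) + x2(y3-y1) + x3(y1-y2)| / 2
= |1*(-2-20) + -14*(20--4) + 14*(-4--2)| / 2
= 193

193


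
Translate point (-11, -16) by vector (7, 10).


Translation: (x+dx, y+dy) = (-11+7, -16+10) = (-4, -6)

(-4, -6)


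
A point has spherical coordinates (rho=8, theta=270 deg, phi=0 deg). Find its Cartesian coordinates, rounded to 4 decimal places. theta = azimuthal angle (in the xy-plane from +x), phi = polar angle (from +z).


x = 8 * sin(0) * cos(270) = 0
y = 8 * sin(0) * sin(270) = 0
z = 8 * cos(0) = 8

(0, 0, 8)


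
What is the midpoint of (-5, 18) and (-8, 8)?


Midpoint = ((-5+-8)/2, (18+8)/2) = (-6.5, 13)

(-6.5, 13)


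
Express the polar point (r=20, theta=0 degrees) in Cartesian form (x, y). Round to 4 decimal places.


x = 20 * cos(0) = 20
y = 20 * sin(0) = 0

(20, 0)


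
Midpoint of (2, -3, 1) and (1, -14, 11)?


Midpoint = ((2+1)/2, (-3+-14)/2, (1+11)/2) = (1.5, -8.5, 6)

(1.5, -8.5, 6)


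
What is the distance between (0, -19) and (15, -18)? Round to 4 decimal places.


d = sqrt((15-0)^2 + (-18--19)^2) = 15.0333

15.0333


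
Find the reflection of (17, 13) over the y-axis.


Reflection across y-axis: (x, y) -> (-x, y)
(17, 13) -> (-17, 13)

(-17, 13)


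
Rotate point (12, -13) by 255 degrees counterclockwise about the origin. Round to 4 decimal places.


x' = 12*cos(255) - -13*sin(255) = -15.6629
y' = 12*sin(255) + -13*cos(255) = -8.2265

(-15.6629, -8.2265)


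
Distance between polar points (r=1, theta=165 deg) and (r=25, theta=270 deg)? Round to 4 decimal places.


d = sqrt(r1^2 + r2^2 - 2*r1*r2*cos(t2-t1))
d = sqrt(1^2 + 25^2 - 2*1*25*cos(270-165)) = 25.2773

25.2773


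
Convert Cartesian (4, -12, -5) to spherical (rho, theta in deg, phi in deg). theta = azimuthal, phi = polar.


rho = sqrt(4^2 + (-12)^2 + (-5)^2) = 13.6015
theta = atan2(-12, 4) = 288.4349 deg
phi = acos(-5/13.6015) = 111.5681 deg

rho = 13.6015, theta = 288.4349 deg, phi = 111.5681 deg


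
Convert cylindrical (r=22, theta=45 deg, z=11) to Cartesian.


x = 22 * cos(45) = 15.5563
y = 22 * sin(45) = 15.5563
z = 11

(15.5563, 15.5563, 11)


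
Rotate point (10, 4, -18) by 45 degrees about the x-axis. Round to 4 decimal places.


x' = 10
y' = 4*cos(45) - -18*sin(45) = 15.5563
z' = 4*sin(45) + -18*cos(45) = -9.8995

(10, 15.5563, -9.8995)


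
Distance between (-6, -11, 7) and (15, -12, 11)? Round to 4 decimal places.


d = sqrt((15--6)^2 + (-12--11)^2 + (11-7)^2) = 21.4009

21.4009


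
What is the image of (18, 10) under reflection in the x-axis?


Reflection across x-axis: (x, y) -> (x, -y)
(18, 10) -> (18, -10)

(18, -10)


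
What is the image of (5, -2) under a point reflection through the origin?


Reflection through origin: (x, y) -> (-x, -y)
(5, -2) -> (-5, 2)

(-5, 2)


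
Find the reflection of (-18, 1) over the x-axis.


Reflection across x-axis: (x, y) -> (x, -y)
(-18, 1) -> (-18, -1)

(-18, -1)


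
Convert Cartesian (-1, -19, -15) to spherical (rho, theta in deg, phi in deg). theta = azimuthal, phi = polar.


rho = sqrt((-1)^2 + (-19)^2 + (-15)^2) = 24.2281
theta = atan2(-19, -1) = 266.9872 deg
phi = acos(-15/24.2281) = 128.2516 deg

rho = 24.2281, theta = 266.9872 deg, phi = 128.2516 deg


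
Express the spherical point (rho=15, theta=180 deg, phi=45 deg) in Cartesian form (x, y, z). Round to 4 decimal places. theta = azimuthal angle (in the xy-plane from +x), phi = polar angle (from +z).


x = 15 * sin(45) * cos(180) = -10.6066
y = 15 * sin(45) * sin(180) = 0
z = 15 * cos(45) = 10.6066

(-10.6066, 0, 10.6066)


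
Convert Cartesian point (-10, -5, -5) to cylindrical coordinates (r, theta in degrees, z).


r = sqrt((-10)^2 + (-5)^2) = 11.1803
theta = atan2(-5, -10) = 206.5651 deg
z = -5

r = 11.1803, theta = 206.5651 deg, z = -5


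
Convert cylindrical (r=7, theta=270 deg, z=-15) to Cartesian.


x = 7 * cos(270) = 0
y = 7 * sin(270) = -7
z = -15

(0, -7, -15)


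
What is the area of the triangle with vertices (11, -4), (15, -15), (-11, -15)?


Area = |x1(y2-y3) + x2(y3-y1) + x3(y1-y2)| / 2
= |11*(-15--15) + 15*(-15--4) + -11*(-4--15)| / 2
= 143

143


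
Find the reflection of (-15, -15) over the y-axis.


Reflection across y-axis: (x, y) -> (-x, y)
(-15, -15) -> (15, -15)

(15, -15)


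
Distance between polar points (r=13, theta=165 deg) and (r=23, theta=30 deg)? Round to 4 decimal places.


d = sqrt(r1^2 + r2^2 - 2*r1*r2*cos(t2-t1))
d = sqrt(13^2 + 23^2 - 2*13*23*cos(30-165)) = 33.4791

33.4791


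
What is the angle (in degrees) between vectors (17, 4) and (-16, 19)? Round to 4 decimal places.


dot = 17*-16 + 4*19 = -196
|u| = 17.4642, |v| = 24.8395
cos(angle) = -0.4518
angle = 116.8604 degrees

116.8604 degrees


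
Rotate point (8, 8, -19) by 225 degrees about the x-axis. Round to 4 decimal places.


x' = 8
y' = 8*cos(225) - -19*sin(225) = -19.0919
z' = 8*sin(225) + -19*cos(225) = 7.7782

(8, -19.0919, 7.7782)


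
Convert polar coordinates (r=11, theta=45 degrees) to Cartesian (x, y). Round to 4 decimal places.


x = 11 * cos(45) = 7.7782
y = 11 * sin(45) = 7.7782

(7.7782, 7.7782)


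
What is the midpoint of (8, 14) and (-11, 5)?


Midpoint = ((8+-11)/2, (14+5)/2) = (-1.5, 9.5)

(-1.5, 9.5)


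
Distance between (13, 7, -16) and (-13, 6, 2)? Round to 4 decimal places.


d = sqrt((-13-13)^2 + (6-7)^2 + (2--16)^2) = 31.6386

31.6386


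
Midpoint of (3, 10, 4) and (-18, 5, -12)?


Midpoint = ((3+-18)/2, (10+5)/2, (4+-12)/2) = (-7.5, 7.5, -4)

(-7.5, 7.5, -4)


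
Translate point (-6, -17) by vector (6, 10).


Translation: (x+dx, y+dy) = (-6+6, -17+10) = (0, -7)

(0, -7)


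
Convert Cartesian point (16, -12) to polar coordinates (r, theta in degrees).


r = sqrt(16^2 + (-12)^2) = 20
theta = atan2(-12, 16) = 323.1301 degrees

r = 20, theta = 323.1301 degrees


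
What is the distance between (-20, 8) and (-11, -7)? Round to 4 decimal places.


d = sqrt((-11--20)^2 + (-7-8)^2) = 17.4929

17.4929


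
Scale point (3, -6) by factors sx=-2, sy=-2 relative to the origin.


Scaling: (x*sx, y*sy) = (3*-2, -6*-2) = (-6, 12)

(-6, 12)


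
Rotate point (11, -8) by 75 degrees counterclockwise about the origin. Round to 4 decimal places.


x' = 11*cos(75) - -8*sin(75) = 10.5744
y' = 11*sin(75) + -8*cos(75) = 8.5546

(10.5744, 8.5546)


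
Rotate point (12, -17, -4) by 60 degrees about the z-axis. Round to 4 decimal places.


x' = 12*cos(60) - -17*sin(60) = 20.7224
y' = 12*sin(60) + -17*cos(60) = 1.8923
z' = -4

(20.7224, 1.8923, -4)


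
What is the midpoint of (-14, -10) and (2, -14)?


Midpoint = ((-14+2)/2, (-10+-14)/2) = (-6, -12)

(-6, -12)


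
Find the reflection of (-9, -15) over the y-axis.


Reflection across y-axis: (x, y) -> (-x, y)
(-9, -15) -> (9, -15)

(9, -15)


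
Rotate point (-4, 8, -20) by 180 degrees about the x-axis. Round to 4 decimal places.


x' = -4
y' = 8*cos(180) - -20*sin(180) = -8
z' = 8*sin(180) + -20*cos(180) = 20

(-4, -8, 20)


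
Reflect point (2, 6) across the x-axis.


Reflection across x-axis: (x, y) -> (x, -y)
(2, 6) -> (2, -6)

(2, -6)


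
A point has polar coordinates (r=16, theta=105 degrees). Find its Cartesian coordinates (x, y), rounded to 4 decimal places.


x = 16 * cos(105) = -4.1411
y = 16 * sin(105) = 15.4548

(-4.1411, 15.4548)


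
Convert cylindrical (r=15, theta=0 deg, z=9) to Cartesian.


x = 15 * cos(0) = 15
y = 15 * sin(0) = 0
z = 9

(15, 0, 9)


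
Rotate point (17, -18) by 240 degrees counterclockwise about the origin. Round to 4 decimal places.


x' = 17*cos(240) - -18*sin(240) = -24.0885
y' = 17*sin(240) + -18*cos(240) = -5.7224

(-24.0885, -5.7224)


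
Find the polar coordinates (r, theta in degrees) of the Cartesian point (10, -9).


r = sqrt(10^2 + (-9)^2) = 13.4536
theta = atan2(-9, 10) = 318.0128 degrees

r = 13.4536, theta = 318.0128 degrees


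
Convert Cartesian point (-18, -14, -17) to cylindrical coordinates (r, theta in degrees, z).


r = sqrt((-18)^2 + (-14)^2) = 22.8035
theta = atan2(-14, -18) = 217.875 deg
z = -17

r = 22.8035, theta = 217.875 deg, z = -17


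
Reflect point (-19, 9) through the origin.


Reflection through origin: (x, y) -> (-x, -y)
(-19, 9) -> (19, -9)

(19, -9)


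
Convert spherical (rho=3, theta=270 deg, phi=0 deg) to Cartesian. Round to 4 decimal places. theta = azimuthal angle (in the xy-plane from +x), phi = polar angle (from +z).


x = 3 * sin(0) * cos(270) = 0
y = 3 * sin(0) * sin(270) = 0
z = 3 * cos(0) = 3

(0, 0, 3)


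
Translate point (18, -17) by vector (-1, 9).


Translation: (x+dx, y+dy) = (18+-1, -17+9) = (17, -8)

(17, -8)


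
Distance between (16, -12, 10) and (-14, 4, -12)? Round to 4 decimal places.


d = sqrt((-14-16)^2 + (4--12)^2 + (-12-10)^2) = 40.4969

40.4969


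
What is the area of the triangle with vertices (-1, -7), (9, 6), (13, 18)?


Area = |x1(y2-y3) + x2(y3-y1) + x3(y1-y2)| / 2
= |-1*(6-18) + 9*(18--7) + 13*(-7-6)| / 2
= 34

34


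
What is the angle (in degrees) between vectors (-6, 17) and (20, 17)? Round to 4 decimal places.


dot = -6*20 + 17*17 = 169
|u| = 18.0278, |v| = 26.2488
cos(angle) = 0.3571
angle = 69.0755 degrees

69.0755 degrees


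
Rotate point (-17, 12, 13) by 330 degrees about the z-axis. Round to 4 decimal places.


x' = -17*cos(330) - 12*sin(330) = -8.7224
y' = -17*sin(330) + 12*cos(330) = 18.8923
z' = 13

(-8.7224, 18.8923, 13)


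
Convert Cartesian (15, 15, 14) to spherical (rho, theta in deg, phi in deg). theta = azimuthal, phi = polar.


rho = sqrt(15^2 + 15^2 + 14^2) = 25.4165
theta = atan2(15, 15) = 45 deg
phi = acos(14/25.4165) = 56.5765 deg

rho = 25.4165, theta = 45 deg, phi = 56.5765 deg


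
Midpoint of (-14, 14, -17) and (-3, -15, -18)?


Midpoint = ((-14+-3)/2, (14+-15)/2, (-17+-18)/2) = (-8.5, -0.5, -17.5)

(-8.5, -0.5, -17.5)


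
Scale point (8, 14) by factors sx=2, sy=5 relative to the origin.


Scaling: (x*sx, y*sy) = (8*2, 14*5) = (16, 70)

(16, 70)


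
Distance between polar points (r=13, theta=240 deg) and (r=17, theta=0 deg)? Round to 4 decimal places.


d = sqrt(r1^2 + r2^2 - 2*r1*r2*cos(t2-t1))
d = sqrt(13^2 + 17^2 - 2*13*17*cos(0-240)) = 26.0576

26.0576


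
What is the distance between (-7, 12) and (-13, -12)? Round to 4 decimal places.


d = sqrt((-13--7)^2 + (-12-12)^2) = 24.7386

24.7386


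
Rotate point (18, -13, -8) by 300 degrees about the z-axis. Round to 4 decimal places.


x' = 18*cos(300) - -13*sin(300) = -2.2583
y' = 18*sin(300) + -13*cos(300) = -22.0885
z' = -8

(-2.2583, -22.0885, -8)


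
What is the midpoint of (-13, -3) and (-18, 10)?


Midpoint = ((-13+-18)/2, (-3+10)/2) = (-15.5, 3.5)

(-15.5, 3.5)


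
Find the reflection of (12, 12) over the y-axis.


Reflection across y-axis: (x, y) -> (-x, y)
(12, 12) -> (-12, 12)

(-12, 12)


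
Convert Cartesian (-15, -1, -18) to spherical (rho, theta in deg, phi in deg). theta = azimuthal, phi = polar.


rho = sqrt((-15)^2 + (-1)^2 + (-18)^2) = 23.4521
theta = atan2(-1, -15) = 183.8141 deg
phi = acos(-18/23.4521) = 140.1319 deg

rho = 23.4521, theta = 183.8141 deg, phi = 140.1319 deg


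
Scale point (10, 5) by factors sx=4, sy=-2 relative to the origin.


Scaling: (x*sx, y*sy) = (10*4, 5*-2) = (40, -10)

(40, -10)


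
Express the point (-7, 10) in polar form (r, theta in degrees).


r = sqrt((-7)^2 + 10^2) = 12.2066
theta = atan2(10, -7) = 124.992 degrees

r = 12.2066, theta = 124.992 degrees


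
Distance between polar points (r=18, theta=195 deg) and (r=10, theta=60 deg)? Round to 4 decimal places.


d = sqrt(r1^2 + r2^2 - 2*r1*r2*cos(t2-t1))
d = sqrt(18^2 + 10^2 - 2*18*10*cos(60-195)) = 26.0492

26.0492


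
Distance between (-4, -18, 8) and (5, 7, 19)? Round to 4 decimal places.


d = sqrt((5--4)^2 + (7--18)^2 + (19-8)^2) = 28.7576

28.7576


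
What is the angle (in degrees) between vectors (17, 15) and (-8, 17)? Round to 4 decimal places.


dot = 17*-8 + 15*17 = 119
|u| = 22.6716, |v| = 18.7883
cos(angle) = 0.2794
angle = 73.7775 degrees

73.7775 degrees


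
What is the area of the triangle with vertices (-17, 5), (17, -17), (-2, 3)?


Area = |x1(y2-y3) + x2(y3-y1) + x3(y1-y2)| / 2
= |-17*(-17-3) + 17*(3-5) + -2*(5--17)| / 2
= 131

131


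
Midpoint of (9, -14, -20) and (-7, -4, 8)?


Midpoint = ((9+-7)/2, (-14+-4)/2, (-20+8)/2) = (1, -9, -6)

(1, -9, -6)


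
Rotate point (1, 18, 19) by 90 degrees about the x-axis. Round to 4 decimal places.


x' = 1
y' = 18*cos(90) - 19*sin(90) = -19
z' = 18*sin(90) + 19*cos(90) = 18

(1, -19, 18)


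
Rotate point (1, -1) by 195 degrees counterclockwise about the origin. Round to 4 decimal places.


x' = 1*cos(195) - -1*sin(195) = -1.2247
y' = 1*sin(195) + -1*cos(195) = 0.7071

(-1.2247, 0.7071)


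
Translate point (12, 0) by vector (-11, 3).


Translation: (x+dx, y+dy) = (12+-11, 0+3) = (1, 3)

(1, 3)


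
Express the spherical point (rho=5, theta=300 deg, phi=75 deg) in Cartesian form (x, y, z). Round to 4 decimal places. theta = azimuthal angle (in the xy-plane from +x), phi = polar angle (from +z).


x = 5 * sin(75) * cos(300) = 2.4148
y = 5 * sin(75) * sin(300) = -4.1826
z = 5 * cos(75) = 1.2941

(2.4148, -4.1826, 1.2941)


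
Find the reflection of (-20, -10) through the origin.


Reflection through origin: (x, y) -> (-x, -y)
(-20, -10) -> (20, 10)

(20, 10)


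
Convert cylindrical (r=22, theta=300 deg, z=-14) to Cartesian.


x = 22 * cos(300) = 11
y = 22 * sin(300) = -19.0526
z = -14

(11, -19.0526, -14)


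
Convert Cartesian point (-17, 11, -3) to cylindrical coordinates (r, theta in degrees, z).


r = sqrt((-17)^2 + 11^2) = 20.2485
theta = atan2(11, -17) = 147.0948 deg
z = -3

r = 20.2485, theta = 147.0948 deg, z = -3


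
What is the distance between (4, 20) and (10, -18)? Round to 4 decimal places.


d = sqrt((10-4)^2 + (-18-20)^2) = 38.4708

38.4708


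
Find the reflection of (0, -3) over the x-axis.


Reflection across x-axis: (x, y) -> (x, -y)
(0, -3) -> (0, 3)

(0, 3)


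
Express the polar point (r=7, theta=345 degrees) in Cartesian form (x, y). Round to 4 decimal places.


x = 7 * cos(345) = 6.7615
y = 7 * sin(345) = -1.8117

(6.7615, -1.8117)


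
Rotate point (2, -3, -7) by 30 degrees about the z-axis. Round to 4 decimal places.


x' = 2*cos(30) - -3*sin(30) = 3.2321
y' = 2*sin(30) + -3*cos(30) = -1.5981
z' = -7

(3.2321, -1.5981, -7)


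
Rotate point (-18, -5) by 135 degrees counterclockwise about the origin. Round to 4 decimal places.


x' = -18*cos(135) - -5*sin(135) = 16.2635
y' = -18*sin(135) + -5*cos(135) = -9.1924

(16.2635, -9.1924)


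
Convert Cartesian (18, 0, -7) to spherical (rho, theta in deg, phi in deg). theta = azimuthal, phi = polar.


rho = sqrt(18^2 + 0^2 + (-7)^2) = 19.3132
theta = atan2(0, 18) = 0 deg
phi = acos(-7/19.3132) = 111.2505 deg

rho = 19.3132, theta = 0 deg, phi = 111.2505 deg


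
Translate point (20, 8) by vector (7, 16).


Translation: (x+dx, y+dy) = (20+7, 8+16) = (27, 24)

(27, 24)


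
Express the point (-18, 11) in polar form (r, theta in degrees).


r = sqrt((-18)^2 + 11^2) = 21.095
theta = atan2(11, -18) = 148.5704 degrees

r = 21.095, theta = 148.5704 degrees


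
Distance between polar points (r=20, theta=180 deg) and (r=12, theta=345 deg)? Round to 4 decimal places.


d = sqrt(r1^2 + r2^2 - 2*r1*r2*cos(t2-t1))
d = sqrt(20^2 + 12^2 - 2*20*12*cos(345-180)) = 31.7434

31.7434


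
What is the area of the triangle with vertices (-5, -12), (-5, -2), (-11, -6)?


Area = |x1(y2-y3) + x2(y3-y1) + x3(y1-y2)| / 2
= |-5*(-2--6) + -5*(-6--12) + -11*(-12--2)| / 2
= 30

30


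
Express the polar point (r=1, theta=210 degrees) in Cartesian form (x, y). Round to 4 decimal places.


x = 1 * cos(210) = -0.866
y = 1 * sin(210) = -0.5

(-0.866, -0.5)


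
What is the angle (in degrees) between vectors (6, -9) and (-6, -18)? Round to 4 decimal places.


dot = 6*-6 + -9*-18 = 126
|u| = 10.8167, |v| = 18.9737
cos(angle) = 0.6139
angle = 52.125 degrees

52.125 degrees


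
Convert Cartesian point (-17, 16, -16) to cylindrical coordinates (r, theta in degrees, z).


r = sqrt((-17)^2 + 16^2) = 23.3452
theta = atan2(16, -17) = 136.7357 deg
z = -16

r = 23.3452, theta = 136.7357 deg, z = -16


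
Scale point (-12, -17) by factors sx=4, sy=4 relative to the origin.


Scaling: (x*sx, y*sy) = (-12*4, -17*4) = (-48, -68)

(-48, -68)


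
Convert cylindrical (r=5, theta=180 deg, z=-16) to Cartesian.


x = 5 * cos(180) = -5
y = 5 * sin(180) = 0
z = -16

(-5, 0, -16)


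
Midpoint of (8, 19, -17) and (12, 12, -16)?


Midpoint = ((8+12)/2, (19+12)/2, (-17+-16)/2) = (10, 15.5, -16.5)

(10, 15.5, -16.5)


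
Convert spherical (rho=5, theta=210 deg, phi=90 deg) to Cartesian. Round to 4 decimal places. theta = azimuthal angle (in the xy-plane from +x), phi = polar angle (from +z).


x = 5 * sin(90) * cos(210) = -4.3301
y = 5 * sin(90) * sin(210) = -2.5
z = 5 * cos(90) = 0

(-4.3301, -2.5, 0)


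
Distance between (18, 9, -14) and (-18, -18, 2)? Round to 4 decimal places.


d = sqrt((-18-18)^2 + (-18-9)^2 + (2--14)^2) = 47.7598

47.7598


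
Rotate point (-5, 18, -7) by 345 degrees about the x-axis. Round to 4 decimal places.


x' = -5
y' = 18*cos(345) - -7*sin(345) = 15.5749
z' = 18*sin(345) + -7*cos(345) = -11.4202

(-5, 15.5749, -11.4202)


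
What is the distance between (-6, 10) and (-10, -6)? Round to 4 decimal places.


d = sqrt((-10--6)^2 + (-6-10)^2) = 16.4924

16.4924


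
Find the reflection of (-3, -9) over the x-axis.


Reflection across x-axis: (x, y) -> (x, -y)
(-3, -9) -> (-3, 9)

(-3, 9)


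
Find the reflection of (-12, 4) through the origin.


Reflection through origin: (x, y) -> (-x, -y)
(-12, 4) -> (12, -4)

(12, -4)


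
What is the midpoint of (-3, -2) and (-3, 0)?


Midpoint = ((-3+-3)/2, (-2+0)/2) = (-3, -1)

(-3, -1)


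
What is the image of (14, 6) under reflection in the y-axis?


Reflection across y-axis: (x, y) -> (-x, y)
(14, 6) -> (-14, 6)

(-14, 6)


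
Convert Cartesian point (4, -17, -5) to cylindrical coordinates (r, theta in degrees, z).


r = sqrt(4^2 + (-17)^2) = 17.4642
theta = atan2(-17, 4) = 283.2405 deg
z = -5

r = 17.4642, theta = 283.2405 deg, z = -5


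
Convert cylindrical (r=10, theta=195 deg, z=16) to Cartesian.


x = 10 * cos(195) = -9.6593
y = 10 * sin(195) = -2.5882
z = 16

(-9.6593, -2.5882, 16)


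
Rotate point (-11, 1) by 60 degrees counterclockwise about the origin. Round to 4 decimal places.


x' = -11*cos(60) - 1*sin(60) = -6.366
y' = -11*sin(60) + 1*cos(60) = -9.0263

(-6.366, -9.0263)


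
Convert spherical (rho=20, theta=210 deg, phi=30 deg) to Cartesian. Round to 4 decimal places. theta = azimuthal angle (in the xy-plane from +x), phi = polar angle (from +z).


x = 20 * sin(30) * cos(210) = -8.6603
y = 20 * sin(30) * sin(210) = -5
z = 20 * cos(30) = 17.3205

(-8.6603, -5, 17.3205)


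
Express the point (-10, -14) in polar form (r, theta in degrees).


r = sqrt((-10)^2 + (-14)^2) = 17.2047
theta = atan2(-14, -10) = 234.4623 degrees

r = 17.2047, theta = 234.4623 degrees


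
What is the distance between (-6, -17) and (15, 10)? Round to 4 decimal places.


d = sqrt((15--6)^2 + (10--17)^2) = 34.2053

34.2053


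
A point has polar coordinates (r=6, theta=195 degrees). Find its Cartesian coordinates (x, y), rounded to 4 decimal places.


x = 6 * cos(195) = -5.7956
y = 6 * sin(195) = -1.5529

(-5.7956, -1.5529)


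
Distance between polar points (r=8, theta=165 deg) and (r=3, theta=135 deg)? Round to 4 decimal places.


d = sqrt(r1^2 + r2^2 - 2*r1*r2*cos(t2-t1))
d = sqrt(8^2 + 3^2 - 2*8*3*cos(135-165)) = 5.6063

5.6063


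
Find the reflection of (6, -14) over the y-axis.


Reflection across y-axis: (x, y) -> (-x, y)
(6, -14) -> (-6, -14)

(-6, -14)


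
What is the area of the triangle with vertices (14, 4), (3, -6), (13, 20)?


Area = |x1(y2-y3) + x2(y3-y1) + x3(y1-y2)| / 2
= |14*(-6-20) + 3*(20-4) + 13*(4--6)| / 2
= 93

93


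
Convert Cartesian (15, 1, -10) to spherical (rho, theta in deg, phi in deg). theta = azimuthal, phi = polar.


rho = sqrt(15^2 + 1^2 + (-10)^2) = 18.0555
theta = atan2(1, 15) = 3.8141 deg
phi = acos(-10/18.0555) = 123.6315 deg

rho = 18.0555, theta = 3.8141 deg, phi = 123.6315 deg


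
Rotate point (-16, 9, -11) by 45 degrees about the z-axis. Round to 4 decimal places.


x' = -16*cos(45) - 9*sin(45) = -17.6777
y' = -16*sin(45) + 9*cos(45) = -4.9497
z' = -11

(-17.6777, -4.9497, -11)


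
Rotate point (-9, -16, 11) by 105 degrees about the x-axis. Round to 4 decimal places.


x' = -9
y' = -16*cos(105) - 11*sin(105) = -6.4841
z' = -16*sin(105) + 11*cos(105) = -18.3018

(-9, -6.4841, -18.3018)


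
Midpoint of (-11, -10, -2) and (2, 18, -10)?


Midpoint = ((-11+2)/2, (-10+18)/2, (-2+-10)/2) = (-4.5, 4, -6)

(-4.5, 4, -6)


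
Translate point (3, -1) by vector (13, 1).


Translation: (x+dx, y+dy) = (3+13, -1+1) = (16, 0)

(16, 0)


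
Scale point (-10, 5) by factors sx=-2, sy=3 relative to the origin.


Scaling: (x*sx, y*sy) = (-10*-2, 5*3) = (20, 15)

(20, 15)


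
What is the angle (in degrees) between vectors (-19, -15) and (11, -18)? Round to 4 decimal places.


dot = -19*11 + -15*-18 = 61
|u| = 24.2074, |v| = 21.095
cos(angle) = 0.1195
angle = 83.1394 degrees

83.1394 degrees


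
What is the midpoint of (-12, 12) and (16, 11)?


Midpoint = ((-12+16)/2, (12+11)/2) = (2, 11.5)

(2, 11.5)


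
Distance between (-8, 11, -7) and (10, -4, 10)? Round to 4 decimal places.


d = sqrt((10--8)^2 + (-4-11)^2 + (10--7)^2) = 28.9482

28.9482


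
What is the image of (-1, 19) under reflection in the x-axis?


Reflection across x-axis: (x, y) -> (x, -y)
(-1, 19) -> (-1, -19)

(-1, -19)


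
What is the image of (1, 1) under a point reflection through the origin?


Reflection through origin: (x, y) -> (-x, -y)
(1, 1) -> (-1, -1)

(-1, -1)


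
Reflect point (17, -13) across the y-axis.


Reflection across y-axis: (x, y) -> (-x, y)
(17, -13) -> (-17, -13)

(-17, -13)


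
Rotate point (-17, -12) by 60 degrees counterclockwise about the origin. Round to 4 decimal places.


x' = -17*cos(60) - -12*sin(60) = 1.8923
y' = -17*sin(60) + -12*cos(60) = -20.7224

(1.8923, -20.7224)


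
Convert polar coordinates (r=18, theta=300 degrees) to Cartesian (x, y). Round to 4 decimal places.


x = 18 * cos(300) = 9
y = 18 * sin(300) = -15.5885

(9, -15.5885)


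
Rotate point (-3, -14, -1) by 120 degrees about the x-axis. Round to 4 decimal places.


x' = -3
y' = -14*cos(120) - -1*sin(120) = 7.866
z' = -14*sin(120) + -1*cos(120) = -11.6244

(-3, 7.866, -11.6244)


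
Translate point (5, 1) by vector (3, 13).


Translation: (x+dx, y+dy) = (5+3, 1+13) = (8, 14)

(8, 14)


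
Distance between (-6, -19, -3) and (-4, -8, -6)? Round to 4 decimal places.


d = sqrt((-4--6)^2 + (-8--19)^2 + (-6--3)^2) = 11.5758

11.5758


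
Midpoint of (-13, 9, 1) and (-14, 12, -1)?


Midpoint = ((-13+-14)/2, (9+12)/2, (1+-1)/2) = (-13.5, 10.5, 0)

(-13.5, 10.5, 0)


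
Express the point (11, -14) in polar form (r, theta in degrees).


r = sqrt(11^2 + (-14)^2) = 17.8045
theta = atan2(-14, 11) = 308.1572 degrees

r = 17.8045, theta = 308.1572 degrees


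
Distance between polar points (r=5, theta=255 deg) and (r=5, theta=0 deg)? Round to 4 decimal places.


d = sqrt(r1^2 + r2^2 - 2*r1*r2*cos(t2-t1))
d = sqrt(5^2 + 5^2 - 2*5*5*cos(0-255)) = 7.9335

7.9335


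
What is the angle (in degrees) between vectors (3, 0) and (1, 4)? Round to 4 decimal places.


dot = 3*1 + 0*4 = 3
|u| = 3, |v| = 4.1231
cos(angle) = 0.2425
angle = 75.9638 degrees

75.9638 degrees


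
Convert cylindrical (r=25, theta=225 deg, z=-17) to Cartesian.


x = 25 * cos(225) = -17.6777
y = 25 * sin(225) = -17.6777
z = -17

(-17.6777, -17.6777, -17)


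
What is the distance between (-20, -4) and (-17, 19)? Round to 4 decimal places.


d = sqrt((-17--20)^2 + (19--4)^2) = 23.1948

23.1948


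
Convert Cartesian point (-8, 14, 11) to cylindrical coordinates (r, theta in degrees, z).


r = sqrt((-8)^2 + 14^2) = 16.1245
theta = atan2(14, -8) = 119.7449 deg
z = 11

r = 16.1245, theta = 119.7449 deg, z = 11


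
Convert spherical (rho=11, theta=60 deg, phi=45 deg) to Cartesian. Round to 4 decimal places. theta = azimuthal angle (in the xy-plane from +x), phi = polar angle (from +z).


x = 11 * sin(45) * cos(60) = 3.8891
y = 11 * sin(45) * sin(60) = 6.7361
z = 11 * cos(45) = 7.7782

(3.8891, 6.7361, 7.7782)


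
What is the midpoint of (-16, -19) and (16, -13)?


Midpoint = ((-16+16)/2, (-19+-13)/2) = (0, -16)

(0, -16)


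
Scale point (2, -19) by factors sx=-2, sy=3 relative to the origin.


Scaling: (x*sx, y*sy) = (2*-2, -19*3) = (-4, -57)

(-4, -57)


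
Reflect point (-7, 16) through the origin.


Reflection through origin: (x, y) -> (-x, -y)
(-7, 16) -> (7, -16)

(7, -16)


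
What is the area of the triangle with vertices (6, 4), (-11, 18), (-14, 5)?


Area = |x1(y2-y3) + x2(y3-y1) + x3(y1-y2)| / 2
= |6*(18-5) + -11*(5-4) + -14*(4-18)| / 2
= 131.5

131.5


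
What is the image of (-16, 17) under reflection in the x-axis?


Reflection across x-axis: (x, y) -> (x, -y)
(-16, 17) -> (-16, -17)

(-16, -17)


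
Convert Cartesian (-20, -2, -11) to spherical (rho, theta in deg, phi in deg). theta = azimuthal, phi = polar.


rho = sqrt((-20)^2 + (-2)^2 + (-11)^2) = 22.9129
theta = atan2(-2, -20) = 185.7106 deg
phi = acos(-11/22.9129) = 118.6906 deg

rho = 22.9129, theta = 185.7106 deg, phi = 118.6906 deg


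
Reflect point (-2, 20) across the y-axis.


Reflection across y-axis: (x, y) -> (-x, y)
(-2, 20) -> (2, 20)

(2, 20)


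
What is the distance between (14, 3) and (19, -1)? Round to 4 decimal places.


d = sqrt((19-14)^2 + (-1-3)^2) = 6.4031

6.4031


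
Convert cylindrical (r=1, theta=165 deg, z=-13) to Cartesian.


x = 1 * cos(165) = -0.9659
y = 1 * sin(165) = 0.2588
z = -13

(-0.9659, 0.2588, -13)


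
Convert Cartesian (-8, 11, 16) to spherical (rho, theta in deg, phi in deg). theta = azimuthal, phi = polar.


rho = sqrt((-8)^2 + 11^2 + 16^2) = 21
theta = atan2(11, -8) = 126.0274 deg
phi = acos(16/21) = 40.3676 deg

rho = 21, theta = 126.0274 deg, phi = 40.3676 deg


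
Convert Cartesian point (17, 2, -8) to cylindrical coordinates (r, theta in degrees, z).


r = sqrt(17^2 + 2^2) = 17.1172
theta = atan2(2, 17) = 6.7098 deg
z = -8

r = 17.1172, theta = 6.7098 deg, z = -8


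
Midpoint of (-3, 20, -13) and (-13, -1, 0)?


Midpoint = ((-3+-13)/2, (20+-1)/2, (-13+0)/2) = (-8, 9.5, -6.5)

(-8, 9.5, -6.5)
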